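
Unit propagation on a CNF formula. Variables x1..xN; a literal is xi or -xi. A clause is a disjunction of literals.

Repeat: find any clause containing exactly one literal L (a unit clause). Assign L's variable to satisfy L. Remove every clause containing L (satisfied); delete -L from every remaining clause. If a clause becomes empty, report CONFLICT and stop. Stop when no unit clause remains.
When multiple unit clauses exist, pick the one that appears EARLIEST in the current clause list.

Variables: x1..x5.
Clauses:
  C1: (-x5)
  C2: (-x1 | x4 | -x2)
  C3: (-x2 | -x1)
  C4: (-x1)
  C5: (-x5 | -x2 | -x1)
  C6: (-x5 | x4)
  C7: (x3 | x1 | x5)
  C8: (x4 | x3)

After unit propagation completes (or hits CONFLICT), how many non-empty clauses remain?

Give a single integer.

unit clause [-5] forces x5=F; simplify:
  drop 5 from [3, 1, 5] -> [3, 1]
  satisfied 3 clause(s); 5 remain; assigned so far: [5]
unit clause [-1] forces x1=F; simplify:
  drop 1 from [3, 1] -> [3]
  satisfied 3 clause(s); 2 remain; assigned so far: [1, 5]
unit clause [3] forces x3=T; simplify:
  satisfied 2 clause(s); 0 remain; assigned so far: [1, 3, 5]

Answer: 0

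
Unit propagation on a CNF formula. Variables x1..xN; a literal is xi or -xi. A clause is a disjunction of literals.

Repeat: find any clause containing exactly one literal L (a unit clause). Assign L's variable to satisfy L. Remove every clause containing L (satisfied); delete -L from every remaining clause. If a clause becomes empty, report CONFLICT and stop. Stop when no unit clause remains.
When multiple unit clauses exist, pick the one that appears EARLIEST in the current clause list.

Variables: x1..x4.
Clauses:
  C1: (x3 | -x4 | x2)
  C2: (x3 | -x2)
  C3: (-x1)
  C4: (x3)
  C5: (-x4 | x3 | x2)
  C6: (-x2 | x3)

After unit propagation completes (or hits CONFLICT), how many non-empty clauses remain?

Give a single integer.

Answer: 0

Derivation:
unit clause [-1] forces x1=F; simplify:
  satisfied 1 clause(s); 5 remain; assigned so far: [1]
unit clause [3] forces x3=T; simplify:
  satisfied 5 clause(s); 0 remain; assigned so far: [1, 3]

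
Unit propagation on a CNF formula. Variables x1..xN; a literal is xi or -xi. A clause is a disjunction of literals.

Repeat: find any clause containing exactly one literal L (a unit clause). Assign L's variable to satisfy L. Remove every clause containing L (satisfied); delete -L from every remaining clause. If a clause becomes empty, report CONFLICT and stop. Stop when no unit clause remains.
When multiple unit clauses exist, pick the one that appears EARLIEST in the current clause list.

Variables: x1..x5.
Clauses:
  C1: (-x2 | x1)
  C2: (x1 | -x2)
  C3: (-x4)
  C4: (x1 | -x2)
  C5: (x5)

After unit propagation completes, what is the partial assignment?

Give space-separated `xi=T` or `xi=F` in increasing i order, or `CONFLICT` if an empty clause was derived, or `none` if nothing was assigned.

unit clause [-4] forces x4=F; simplify:
  satisfied 1 clause(s); 4 remain; assigned so far: [4]
unit clause [5] forces x5=T; simplify:
  satisfied 1 clause(s); 3 remain; assigned so far: [4, 5]

Answer: x4=F x5=T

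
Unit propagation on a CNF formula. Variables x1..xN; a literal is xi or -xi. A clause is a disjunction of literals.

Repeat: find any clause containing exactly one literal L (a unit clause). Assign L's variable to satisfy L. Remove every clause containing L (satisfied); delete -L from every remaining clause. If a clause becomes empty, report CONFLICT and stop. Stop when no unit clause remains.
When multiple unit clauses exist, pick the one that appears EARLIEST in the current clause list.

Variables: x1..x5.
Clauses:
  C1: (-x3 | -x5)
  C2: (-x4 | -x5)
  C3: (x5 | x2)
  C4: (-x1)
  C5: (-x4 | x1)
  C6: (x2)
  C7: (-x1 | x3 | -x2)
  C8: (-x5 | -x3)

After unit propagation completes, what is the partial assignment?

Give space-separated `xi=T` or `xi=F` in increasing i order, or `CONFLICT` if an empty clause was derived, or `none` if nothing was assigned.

Answer: x1=F x2=T x4=F

Derivation:
unit clause [-1] forces x1=F; simplify:
  drop 1 from [-4, 1] -> [-4]
  satisfied 2 clause(s); 6 remain; assigned so far: [1]
unit clause [-4] forces x4=F; simplify:
  satisfied 2 clause(s); 4 remain; assigned so far: [1, 4]
unit clause [2] forces x2=T; simplify:
  satisfied 2 clause(s); 2 remain; assigned so far: [1, 2, 4]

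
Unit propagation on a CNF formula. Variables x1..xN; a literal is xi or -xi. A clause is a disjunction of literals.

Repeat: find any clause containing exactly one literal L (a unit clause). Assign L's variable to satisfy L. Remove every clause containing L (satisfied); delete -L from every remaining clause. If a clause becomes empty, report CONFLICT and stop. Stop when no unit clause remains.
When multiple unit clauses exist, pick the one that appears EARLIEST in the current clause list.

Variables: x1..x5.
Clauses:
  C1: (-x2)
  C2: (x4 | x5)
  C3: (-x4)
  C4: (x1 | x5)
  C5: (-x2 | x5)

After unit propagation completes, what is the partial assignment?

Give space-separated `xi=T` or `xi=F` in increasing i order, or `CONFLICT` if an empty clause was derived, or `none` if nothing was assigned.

Answer: x2=F x4=F x5=T

Derivation:
unit clause [-2] forces x2=F; simplify:
  satisfied 2 clause(s); 3 remain; assigned so far: [2]
unit clause [-4] forces x4=F; simplify:
  drop 4 from [4, 5] -> [5]
  satisfied 1 clause(s); 2 remain; assigned so far: [2, 4]
unit clause [5] forces x5=T; simplify:
  satisfied 2 clause(s); 0 remain; assigned so far: [2, 4, 5]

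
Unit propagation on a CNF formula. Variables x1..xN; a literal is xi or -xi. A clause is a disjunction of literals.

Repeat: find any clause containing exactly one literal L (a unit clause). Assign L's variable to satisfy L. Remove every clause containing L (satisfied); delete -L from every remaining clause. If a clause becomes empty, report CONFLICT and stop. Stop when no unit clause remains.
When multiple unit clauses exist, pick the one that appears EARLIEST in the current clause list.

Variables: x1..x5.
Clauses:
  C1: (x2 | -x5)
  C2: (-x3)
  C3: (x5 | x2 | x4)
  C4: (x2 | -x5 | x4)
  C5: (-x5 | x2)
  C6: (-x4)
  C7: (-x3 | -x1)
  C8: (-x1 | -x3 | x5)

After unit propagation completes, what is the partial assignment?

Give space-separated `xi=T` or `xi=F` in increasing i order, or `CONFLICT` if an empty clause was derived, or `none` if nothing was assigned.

Answer: x3=F x4=F

Derivation:
unit clause [-3] forces x3=F; simplify:
  satisfied 3 clause(s); 5 remain; assigned so far: [3]
unit clause [-4] forces x4=F; simplify:
  drop 4 from [5, 2, 4] -> [5, 2]
  drop 4 from [2, -5, 4] -> [2, -5]
  satisfied 1 clause(s); 4 remain; assigned so far: [3, 4]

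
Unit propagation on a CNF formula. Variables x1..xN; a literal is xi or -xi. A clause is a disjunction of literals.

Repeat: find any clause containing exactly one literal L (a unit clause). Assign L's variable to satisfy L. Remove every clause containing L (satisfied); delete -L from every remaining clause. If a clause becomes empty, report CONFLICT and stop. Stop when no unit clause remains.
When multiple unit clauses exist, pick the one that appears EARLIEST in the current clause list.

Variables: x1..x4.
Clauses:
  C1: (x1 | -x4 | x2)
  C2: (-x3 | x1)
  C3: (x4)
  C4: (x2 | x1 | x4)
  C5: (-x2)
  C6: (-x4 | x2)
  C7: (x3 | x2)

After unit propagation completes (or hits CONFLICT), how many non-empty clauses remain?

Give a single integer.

Answer: 3

Derivation:
unit clause [4] forces x4=T; simplify:
  drop -4 from [1, -4, 2] -> [1, 2]
  drop -4 from [-4, 2] -> [2]
  satisfied 2 clause(s); 5 remain; assigned so far: [4]
unit clause [-2] forces x2=F; simplify:
  drop 2 from [1, 2] -> [1]
  drop 2 from [2] -> [] (empty!)
  drop 2 from [3, 2] -> [3]
  satisfied 1 clause(s); 4 remain; assigned so far: [2, 4]
CONFLICT (empty clause)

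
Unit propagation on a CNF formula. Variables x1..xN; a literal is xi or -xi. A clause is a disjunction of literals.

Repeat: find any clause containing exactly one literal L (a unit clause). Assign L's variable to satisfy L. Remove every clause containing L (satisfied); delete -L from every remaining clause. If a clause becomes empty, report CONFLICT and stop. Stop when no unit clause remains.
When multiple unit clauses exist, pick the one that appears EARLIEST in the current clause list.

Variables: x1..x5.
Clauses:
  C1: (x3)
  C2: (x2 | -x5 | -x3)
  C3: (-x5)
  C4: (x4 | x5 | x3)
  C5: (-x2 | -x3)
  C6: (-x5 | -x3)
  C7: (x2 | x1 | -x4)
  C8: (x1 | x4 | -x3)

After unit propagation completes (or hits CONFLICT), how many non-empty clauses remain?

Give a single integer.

Answer: 2

Derivation:
unit clause [3] forces x3=T; simplify:
  drop -3 from [2, -5, -3] -> [2, -5]
  drop -3 from [-2, -3] -> [-2]
  drop -3 from [-5, -3] -> [-5]
  drop -3 from [1, 4, -3] -> [1, 4]
  satisfied 2 clause(s); 6 remain; assigned so far: [3]
unit clause [-5] forces x5=F; simplify:
  satisfied 3 clause(s); 3 remain; assigned so far: [3, 5]
unit clause [-2] forces x2=F; simplify:
  drop 2 from [2, 1, -4] -> [1, -4]
  satisfied 1 clause(s); 2 remain; assigned so far: [2, 3, 5]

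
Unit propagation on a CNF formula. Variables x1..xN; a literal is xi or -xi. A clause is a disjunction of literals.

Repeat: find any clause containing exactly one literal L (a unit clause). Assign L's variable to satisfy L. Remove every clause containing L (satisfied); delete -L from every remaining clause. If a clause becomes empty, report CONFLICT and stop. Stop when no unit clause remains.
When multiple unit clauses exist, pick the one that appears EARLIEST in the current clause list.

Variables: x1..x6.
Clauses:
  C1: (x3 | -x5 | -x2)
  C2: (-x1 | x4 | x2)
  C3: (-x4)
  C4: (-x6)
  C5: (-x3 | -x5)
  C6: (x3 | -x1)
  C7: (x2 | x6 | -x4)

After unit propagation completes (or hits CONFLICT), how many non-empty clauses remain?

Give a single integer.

unit clause [-4] forces x4=F; simplify:
  drop 4 from [-1, 4, 2] -> [-1, 2]
  satisfied 2 clause(s); 5 remain; assigned so far: [4]
unit clause [-6] forces x6=F; simplify:
  satisfied 1 clause(s); 4 remain; assigned so far: [4, 6]

Answer: 4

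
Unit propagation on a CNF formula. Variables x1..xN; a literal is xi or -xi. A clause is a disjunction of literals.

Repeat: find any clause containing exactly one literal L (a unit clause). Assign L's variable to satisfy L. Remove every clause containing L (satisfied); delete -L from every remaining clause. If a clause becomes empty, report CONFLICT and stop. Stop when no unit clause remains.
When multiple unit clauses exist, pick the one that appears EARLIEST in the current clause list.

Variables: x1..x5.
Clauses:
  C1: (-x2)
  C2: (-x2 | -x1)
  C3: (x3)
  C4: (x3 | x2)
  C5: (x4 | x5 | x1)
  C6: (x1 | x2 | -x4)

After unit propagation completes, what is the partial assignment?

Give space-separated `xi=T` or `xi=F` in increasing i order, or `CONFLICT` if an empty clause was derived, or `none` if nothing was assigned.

Answer: x2=F x3=T

Derivation:
unit clause [-2] forces x2=F; simplify:
  drop 2 from [3, 2] -> [3]
  drop 2 from [1, 2, -4] -> [1, -4]
  satisfied 2 clause(s); 4 remain; assigned so far: [2]
unit clause [3] forces x3=T; simplify:
  satisfied 2 clause(s); 2 remain; assigned so far: [2, 3]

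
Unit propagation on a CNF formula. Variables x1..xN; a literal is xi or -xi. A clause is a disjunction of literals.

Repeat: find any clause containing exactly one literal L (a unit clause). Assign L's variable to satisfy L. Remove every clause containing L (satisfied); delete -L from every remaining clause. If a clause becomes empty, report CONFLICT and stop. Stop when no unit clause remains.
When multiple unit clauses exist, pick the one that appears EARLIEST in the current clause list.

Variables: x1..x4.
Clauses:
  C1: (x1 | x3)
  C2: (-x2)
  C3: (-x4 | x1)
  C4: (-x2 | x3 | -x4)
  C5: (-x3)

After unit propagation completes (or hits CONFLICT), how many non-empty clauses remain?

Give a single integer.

unit clause [-2] forces x2=F; simplify:
  satisfied 2 clause(s); 3 remain; assigned so far: [2]
unit clause [-3] forces x3=F; simplify:
  drop 3 from [1, 3] -> [1]
  satisfied 1 clause(s); 2 remain; assigned so far: [2, 3]
unit clause [1] forces x1=T; simplify:
  satisfied 2 clause(s); 0 remain; assigned so far: [1, 2, 3]

Answer: 0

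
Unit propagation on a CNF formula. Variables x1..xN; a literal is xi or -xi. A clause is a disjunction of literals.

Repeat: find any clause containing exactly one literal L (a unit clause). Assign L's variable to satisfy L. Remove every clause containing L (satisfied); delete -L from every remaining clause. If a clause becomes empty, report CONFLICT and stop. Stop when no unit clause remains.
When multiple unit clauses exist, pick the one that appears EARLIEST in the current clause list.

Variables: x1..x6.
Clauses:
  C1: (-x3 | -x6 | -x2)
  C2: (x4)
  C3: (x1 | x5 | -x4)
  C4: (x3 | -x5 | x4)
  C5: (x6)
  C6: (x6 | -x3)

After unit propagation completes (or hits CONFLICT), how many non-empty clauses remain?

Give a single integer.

Answer: 2

Derivation:
unit clause [4] forces x4=T; simplify:
  drop -4 from [1, 5, -4] -> [1, 5]
  satisfied 2 clause(s); 4 remain; assigned so far: [4]
unit clause [6] forces x6=T; simplify:
  drop -6 from [-3, -6, -2] -> [-3, -2]
  satisfied 2 clause(s); 2 remain; assigned so far: [4, 6]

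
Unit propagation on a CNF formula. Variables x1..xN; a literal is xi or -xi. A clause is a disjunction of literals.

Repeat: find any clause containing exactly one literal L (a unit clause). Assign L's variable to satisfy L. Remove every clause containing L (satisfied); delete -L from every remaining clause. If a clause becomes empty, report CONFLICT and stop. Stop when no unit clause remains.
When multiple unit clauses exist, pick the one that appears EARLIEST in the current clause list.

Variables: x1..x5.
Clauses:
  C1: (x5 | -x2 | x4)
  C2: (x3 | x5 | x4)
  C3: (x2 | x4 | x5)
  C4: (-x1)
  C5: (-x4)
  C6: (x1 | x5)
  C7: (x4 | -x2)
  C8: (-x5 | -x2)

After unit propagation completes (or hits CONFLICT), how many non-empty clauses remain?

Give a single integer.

unit clause [-1] forces x1=F; simplify:
  drop 1 from [1, 5] -> [5]
  satisfied 1 clause(s); 7 remain; assigned so far: [1]
unit clause [-4] forces x4=F; simplify:
  drop 4 from [5, -2, 4] -> [5, -2]
  drop 4 from [3, 5, 4] -> [3, 5]
  drop 4 from [2, 4, 5] -> [2, 5]
  drop 4 from [4, -2] -> [-2]
  satisfied 1 clause(s); 6 remain; assigned so far: [1, 4]
unit clause [5] forces x5=T; simplify:
  drop -5 from [-5, -2] -> [-2]
  satisfied 4 clause(s); 2 remain; assigned so far: [1, 4, 5]
unit clause [-2] forces x2=F; simplify:
  satisfied 2 clause(s); 0 remain; assigned so far: [1, 2, 4, 5]

Answer: 0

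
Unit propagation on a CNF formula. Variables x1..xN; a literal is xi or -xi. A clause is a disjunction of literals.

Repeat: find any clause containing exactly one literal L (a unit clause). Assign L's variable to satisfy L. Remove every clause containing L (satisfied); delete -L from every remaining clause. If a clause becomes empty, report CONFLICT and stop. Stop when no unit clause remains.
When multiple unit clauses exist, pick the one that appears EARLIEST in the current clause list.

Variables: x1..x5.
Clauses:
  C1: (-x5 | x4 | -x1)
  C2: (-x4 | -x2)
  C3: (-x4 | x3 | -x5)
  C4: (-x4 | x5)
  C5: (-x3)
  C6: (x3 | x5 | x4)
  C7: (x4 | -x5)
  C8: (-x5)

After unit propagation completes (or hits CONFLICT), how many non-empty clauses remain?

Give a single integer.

Answer: 0

Derivation:
unit clause [-3] forces x3=F; simplify:
  drop 3 from [-4, 3, -5] -> [-4, -5]
  drop 3 from [3, 5, 4] -> [5, 4]
  satisfied 1 clause(s); 7 remain; assigned so far: [3]
unit clause [-5] forces x5=F; simplify:
  drop 5 from [-4, 5] -> [-4]
  drop 5 from [5, 4] -> [4]
  satisfied 4 clause(s); 3 remain; assigned so far: [3, 5]
unit clause [-4] forces x4=F; simplify:
  drop 4 from [4] -> [] (empty!)
  satisfied 2 clause(s); 1 remain; assigned so far: [3, 4, 5]
CONFLICT (empty clause)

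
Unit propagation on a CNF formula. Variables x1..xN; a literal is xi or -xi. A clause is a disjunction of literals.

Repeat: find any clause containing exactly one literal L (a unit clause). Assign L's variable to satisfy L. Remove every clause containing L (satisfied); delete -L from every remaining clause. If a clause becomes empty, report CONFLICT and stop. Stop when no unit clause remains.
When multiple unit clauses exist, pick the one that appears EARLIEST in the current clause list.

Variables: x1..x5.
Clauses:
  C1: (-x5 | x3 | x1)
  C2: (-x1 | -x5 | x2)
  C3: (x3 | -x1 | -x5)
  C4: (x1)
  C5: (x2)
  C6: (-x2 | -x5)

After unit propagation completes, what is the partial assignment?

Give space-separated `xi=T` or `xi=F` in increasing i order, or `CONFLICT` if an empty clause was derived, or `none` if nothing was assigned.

unit clause [1] forces x1=T; simplify:
  drop -1 from [-1, -5, 2] -> [-5, 2]
  drop -1 from [3, -1, -5] -> [3, -5]
  satisfied 2 clause(s); 4 remain; assigned so far: [1]
unit clause [2] forces x2=T; simplify:
  drop -2 from [-2, -5] -> [-5]
  satisfied 2 clause(s); 2 remain; assigned so far: [1, 2]
unit clause [-5] forces x5=F; simplify:
  satisfied 2 clause(s); 0 remain; assigned so far: [1, 2, 5]

Answer: x1=T x2=T x5=F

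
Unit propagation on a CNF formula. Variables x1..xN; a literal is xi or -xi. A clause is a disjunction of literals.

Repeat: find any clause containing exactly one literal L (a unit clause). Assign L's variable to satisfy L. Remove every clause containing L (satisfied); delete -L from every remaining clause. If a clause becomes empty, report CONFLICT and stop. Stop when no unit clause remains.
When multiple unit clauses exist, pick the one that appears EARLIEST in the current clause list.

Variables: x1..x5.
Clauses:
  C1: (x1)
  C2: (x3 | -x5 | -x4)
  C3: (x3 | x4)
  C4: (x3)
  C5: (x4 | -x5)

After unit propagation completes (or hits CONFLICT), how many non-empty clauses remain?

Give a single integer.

Answer: 1

Derivation:
unit clause [1] forces x1=T; simplify:
  satisfied 1 clause(s); 4 remain; assigned so far: [1]
unit clause [3] forces x3=T; simplify:
  satisfied 3 clause(s); 1 remain; assigned so far: [1, 3]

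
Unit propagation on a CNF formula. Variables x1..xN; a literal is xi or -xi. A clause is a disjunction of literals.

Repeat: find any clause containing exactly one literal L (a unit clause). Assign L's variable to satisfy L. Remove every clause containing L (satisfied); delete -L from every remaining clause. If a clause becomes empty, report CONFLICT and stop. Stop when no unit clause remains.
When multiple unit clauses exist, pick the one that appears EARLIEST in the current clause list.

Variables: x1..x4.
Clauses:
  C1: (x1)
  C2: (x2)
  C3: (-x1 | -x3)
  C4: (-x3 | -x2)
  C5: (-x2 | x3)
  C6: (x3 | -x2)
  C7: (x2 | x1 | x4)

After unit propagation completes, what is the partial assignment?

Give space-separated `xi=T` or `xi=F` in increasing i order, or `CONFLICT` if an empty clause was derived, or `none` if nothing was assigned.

unit clause [1] forces x1=T; simplify:
  drop -1 from [-1, -3] -> [-3]
  satisfied 2 clause(s); 5 remain; assigned so far: [1]
unit clause [2] forces x2=T; simplify:
  drop -2 from [-3, -2] -> [-3]
  drop -2 from [-2, 3] -> [3]
  drop -2 from [3, -2] -> [3]
  satisfied 1 clause(s); 4 remain; assigned so far: [1, 2]
unit clause [-3] forces x3=F; simplify:
  drop 3 from [3] -> [] (empty!)
  drop 3 from [3] -> [] (empty!)
  satisfied 2 clause(s); 2 remain; assigned so far: [1, 2, 3]
CONFLICT (empty clause)

Answer: CONFLICT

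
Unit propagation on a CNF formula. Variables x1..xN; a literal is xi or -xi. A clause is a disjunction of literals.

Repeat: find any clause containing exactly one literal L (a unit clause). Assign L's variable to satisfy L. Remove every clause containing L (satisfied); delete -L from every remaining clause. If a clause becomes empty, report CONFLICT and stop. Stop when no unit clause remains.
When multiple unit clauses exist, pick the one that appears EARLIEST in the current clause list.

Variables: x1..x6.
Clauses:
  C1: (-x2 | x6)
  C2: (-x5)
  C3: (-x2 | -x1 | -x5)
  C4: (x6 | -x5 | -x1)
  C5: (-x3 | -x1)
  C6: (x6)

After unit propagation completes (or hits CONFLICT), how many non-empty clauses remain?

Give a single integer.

Answer: 1

Derivation:
unit clause [-5] forces x5=F; simplify:
  satisfied 3 clause(s); 3 remain; assigned so far: [5]
unit clause [6] forces x6=T; simplify:
  satisfied 2 clause(s); 1 remain; assigned so far: [5, 6]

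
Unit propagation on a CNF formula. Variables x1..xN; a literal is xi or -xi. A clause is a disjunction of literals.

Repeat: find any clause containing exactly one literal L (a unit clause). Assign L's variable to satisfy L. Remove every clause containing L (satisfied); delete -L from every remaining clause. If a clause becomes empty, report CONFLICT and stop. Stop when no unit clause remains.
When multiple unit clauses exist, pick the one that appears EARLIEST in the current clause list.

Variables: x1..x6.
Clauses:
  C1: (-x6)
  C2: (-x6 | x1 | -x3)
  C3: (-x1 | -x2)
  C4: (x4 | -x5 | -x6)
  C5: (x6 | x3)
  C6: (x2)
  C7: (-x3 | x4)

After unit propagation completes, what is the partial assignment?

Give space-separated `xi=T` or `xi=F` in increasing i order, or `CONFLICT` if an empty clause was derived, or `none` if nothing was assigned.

Answer: x1=F x2=T x3=T x4=T x6=F

Derivation:
unit clause [-6] forces x6=F; simplify:
  drop 6 from [6, 3] -> [3]
  satisfied 3 clause(s); 4 remain; assigned so far: [6]
unit clause [3] forces x3=T; simplify:
  drop -3 from [-3, 4] -> [4]
  satisfied 1 clause(s); 3 remain; assigned so far: [3, 6]
unit clause [2] forces x2=T; simplify:
  drop -2 from [-1, -2] -> [-1]
  satisfied 1 clause(s); 2 remain; assigned so far: [2, 3, 6]
unit clause [-1] forces x1=F; simplify:
  satisfied 1 clause(s); 1 remain; assigned so far: [1, 2, 3, 6]
unit clause [4] forces x4=T; simplify:
  satisfied 1 clause(s); 0 remain; assigned so far: [1, 2, 3, 4, 6]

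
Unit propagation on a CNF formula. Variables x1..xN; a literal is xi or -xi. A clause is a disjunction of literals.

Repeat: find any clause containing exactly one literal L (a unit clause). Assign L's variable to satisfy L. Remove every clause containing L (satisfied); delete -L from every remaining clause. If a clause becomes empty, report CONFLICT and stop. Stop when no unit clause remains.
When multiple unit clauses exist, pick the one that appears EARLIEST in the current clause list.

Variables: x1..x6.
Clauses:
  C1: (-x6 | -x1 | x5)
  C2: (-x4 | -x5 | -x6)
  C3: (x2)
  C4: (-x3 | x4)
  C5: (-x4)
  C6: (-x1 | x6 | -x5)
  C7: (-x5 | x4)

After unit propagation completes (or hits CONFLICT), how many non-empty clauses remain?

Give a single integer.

unit clause [2] forces x2=T; simplify:
  satisfied 1 clause(s); 6 remain; assigned so far: [2]
unit clause [-4] forces x4=F; simplify:
  drop 4 from [-3, 4] -> [-3]
  drop 4 from [-5, 4] -> [-5]
  satisfied 2 clause(s); 4 remain; assigned so far: [2, 4]
unit clause [-3] forces x3=F; simplify:
  satisfied 1 clause(s); 3 remain; assigned so far: [2, 3, 4]
unit clause [-5] forces x5=F; simplify:
  drop 5 from [-6, -1, 5] -> [-6, -1]
  satisfied 2 clause(s); 1 remain; assigned so far: [2, 3, 4, 5]

Answer: 1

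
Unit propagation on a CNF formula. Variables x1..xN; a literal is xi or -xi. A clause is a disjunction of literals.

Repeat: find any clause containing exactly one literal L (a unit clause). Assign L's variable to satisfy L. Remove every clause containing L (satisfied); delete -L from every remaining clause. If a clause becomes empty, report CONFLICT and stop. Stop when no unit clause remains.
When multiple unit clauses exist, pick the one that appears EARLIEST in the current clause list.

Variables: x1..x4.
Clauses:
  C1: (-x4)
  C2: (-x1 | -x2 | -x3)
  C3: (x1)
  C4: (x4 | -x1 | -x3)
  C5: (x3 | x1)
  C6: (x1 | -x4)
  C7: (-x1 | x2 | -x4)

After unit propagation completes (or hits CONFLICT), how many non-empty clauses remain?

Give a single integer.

unit clause [-4] forces x4=F; simplify:
  drop 4 from [4, -1, -3] -> [-1, -3]
  satisfied 3 clause(s); 4 remain; assigned so far: [4]
unit clause [1] forces x1=T; simplify:
  drop -1 from [-1, -2, -3] -> [-2, -3]
  drop -1 from [-1, -3] -> [-3]
  satisfied 2 clause(s); 2 remain; assigned so far: [1, 4]
unit clause [-3] forces x3=F; simplify:
  satisfied 2 clause(s); 0 remain; assigned so far: [1, 3, 4]

Answer: 0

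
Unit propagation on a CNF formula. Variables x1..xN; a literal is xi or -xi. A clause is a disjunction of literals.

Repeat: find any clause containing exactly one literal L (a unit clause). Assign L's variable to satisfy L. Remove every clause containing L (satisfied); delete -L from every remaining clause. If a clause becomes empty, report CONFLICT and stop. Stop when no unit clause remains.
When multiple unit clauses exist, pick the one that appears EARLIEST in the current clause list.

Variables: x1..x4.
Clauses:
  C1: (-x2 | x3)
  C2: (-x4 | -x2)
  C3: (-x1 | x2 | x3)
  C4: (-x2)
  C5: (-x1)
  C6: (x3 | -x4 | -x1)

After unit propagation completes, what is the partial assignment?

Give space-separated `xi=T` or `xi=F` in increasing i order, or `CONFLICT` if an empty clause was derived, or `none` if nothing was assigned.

Answer: x1=F x2=F

Derivation:
unit clause [-2] forces x2=F; simplify:
  drop 2 from [-1, 2, 3] -> [-1, 3]
  satisfied 3 clause(s); 3 remain; assigned so far: [2]
unit clause [-1] forces x1=F; simplify:
  satisfied 3 clause(s); 0 remain; assigned so far: [1, 2]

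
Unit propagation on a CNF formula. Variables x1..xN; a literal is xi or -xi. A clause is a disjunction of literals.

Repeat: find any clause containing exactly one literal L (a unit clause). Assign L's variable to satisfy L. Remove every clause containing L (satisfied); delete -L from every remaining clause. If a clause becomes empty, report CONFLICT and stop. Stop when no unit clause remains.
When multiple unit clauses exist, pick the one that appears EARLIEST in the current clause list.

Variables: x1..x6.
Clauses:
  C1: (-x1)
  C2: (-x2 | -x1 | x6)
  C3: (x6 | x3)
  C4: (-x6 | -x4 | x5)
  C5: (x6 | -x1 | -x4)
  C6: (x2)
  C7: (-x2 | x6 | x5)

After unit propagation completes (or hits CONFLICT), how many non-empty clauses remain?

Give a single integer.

Answer: 3

Derivation:
unit clause [-1] forces x1=F; simplify:
  satisfied 3 clause(s); 4 remain; assigned so far: [1]
unit clause [2] forces x2=T; simplify:
  drop -2 from [-2, 6, 5] -> [6, 5]
  satisfied 1 clause(s); 3 remain; assigned so far: [1, 2]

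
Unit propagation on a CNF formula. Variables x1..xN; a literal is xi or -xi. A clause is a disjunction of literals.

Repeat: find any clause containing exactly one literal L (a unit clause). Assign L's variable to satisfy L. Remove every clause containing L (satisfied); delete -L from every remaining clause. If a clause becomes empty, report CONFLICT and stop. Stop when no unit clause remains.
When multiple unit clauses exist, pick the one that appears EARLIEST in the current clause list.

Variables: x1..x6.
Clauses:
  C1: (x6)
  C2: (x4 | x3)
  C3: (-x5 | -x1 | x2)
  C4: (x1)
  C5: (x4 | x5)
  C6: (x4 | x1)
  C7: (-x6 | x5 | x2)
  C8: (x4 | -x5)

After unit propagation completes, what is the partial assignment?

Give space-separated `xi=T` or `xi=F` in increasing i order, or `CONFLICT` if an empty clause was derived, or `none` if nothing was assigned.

unit clause [6] forces x6=T; simplify:
  drop -6 from [-6, 5, 2] -> [5, 2]
  satisfied 1 clause(s); 7 remain; assigned so far: [6]
unit clause [1] forces x1=T; simplify:
  drop -1 from [-5, -1, 2] -> [-5, 2]
  satisfied 2 clause(s); 5 remain; assigned so far: [1, 6]

Answer: x1=T x6=T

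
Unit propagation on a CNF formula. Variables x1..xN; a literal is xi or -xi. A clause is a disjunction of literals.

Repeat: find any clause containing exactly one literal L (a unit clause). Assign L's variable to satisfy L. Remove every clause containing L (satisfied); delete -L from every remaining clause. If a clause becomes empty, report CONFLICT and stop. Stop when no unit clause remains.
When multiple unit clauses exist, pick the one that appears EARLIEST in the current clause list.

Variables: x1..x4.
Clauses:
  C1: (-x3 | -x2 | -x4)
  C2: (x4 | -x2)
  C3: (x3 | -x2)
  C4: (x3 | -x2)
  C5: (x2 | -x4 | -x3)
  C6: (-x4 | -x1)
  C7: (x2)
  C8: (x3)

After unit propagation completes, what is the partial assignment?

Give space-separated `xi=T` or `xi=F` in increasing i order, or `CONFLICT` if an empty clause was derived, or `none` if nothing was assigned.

unit clause [2] forces x2=T; simplify:
  drop -2 from [-3, -2, -4] -> [-3, -4]
  drop -2 from [4, -2] -> [4]
  drop -2 from [3, -2] -> [3]
  drop -2 from [3, -2] -> [3]
  satisfied 2 clause(s); 6 remain; assigned so far: [2]
unit clause [4] forces x4=T; simplify:
  drop -4 from [-3, -4] -> [-3]
  drop -4 from [-4, -1] -> [-1]
  satisfied 1 clause(s); 5 remain; assigned so far: [2, 4]
unit clause [-3] forces x3=F; simplify:
  drop 3 from [3] -> [] (empty!)
  drop 3 from [3] -> [] (empty!)
  drop 3 from [3] -> [] (empty!)
  satisfied 1 clause(s); 4 remain; assigned so far: [2, 3, 4]
CONFLICT (empty clause)

Answer: CONFLICT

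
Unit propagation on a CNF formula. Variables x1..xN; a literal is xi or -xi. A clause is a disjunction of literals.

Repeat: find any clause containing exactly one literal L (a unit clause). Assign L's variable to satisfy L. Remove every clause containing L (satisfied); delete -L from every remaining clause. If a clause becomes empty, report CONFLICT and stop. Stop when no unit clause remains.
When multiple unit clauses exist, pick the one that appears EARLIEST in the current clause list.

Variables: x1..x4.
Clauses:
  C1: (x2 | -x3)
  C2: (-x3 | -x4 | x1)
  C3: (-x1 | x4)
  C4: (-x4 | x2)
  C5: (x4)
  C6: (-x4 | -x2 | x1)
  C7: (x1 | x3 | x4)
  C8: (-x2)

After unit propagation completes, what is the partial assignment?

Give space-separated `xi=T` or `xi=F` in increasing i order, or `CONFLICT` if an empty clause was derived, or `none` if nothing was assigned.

Answer: CONFLICT

Derivation:
unit clause [4] forces x4=T; simplify:
  drop -4 from [-3, -4, 1] -> [-3, 1]
  drop -4 from [-4, 2] -> [2]
  drop -4 from [-4, -2, 1] -> [-2, 1]
  satisfied 3 clause(s); 5 remain; assigned so far: [4]
unit clause [2] forces x2=T; simplify:
  drop -2 from [-2, 1] -> [1]
  drop -2 from [-2] -> [] (empty!)
  satisfied 2 clause(s); 3 remain; assigned so far: [2, 4]
CONFLICT (empty clause)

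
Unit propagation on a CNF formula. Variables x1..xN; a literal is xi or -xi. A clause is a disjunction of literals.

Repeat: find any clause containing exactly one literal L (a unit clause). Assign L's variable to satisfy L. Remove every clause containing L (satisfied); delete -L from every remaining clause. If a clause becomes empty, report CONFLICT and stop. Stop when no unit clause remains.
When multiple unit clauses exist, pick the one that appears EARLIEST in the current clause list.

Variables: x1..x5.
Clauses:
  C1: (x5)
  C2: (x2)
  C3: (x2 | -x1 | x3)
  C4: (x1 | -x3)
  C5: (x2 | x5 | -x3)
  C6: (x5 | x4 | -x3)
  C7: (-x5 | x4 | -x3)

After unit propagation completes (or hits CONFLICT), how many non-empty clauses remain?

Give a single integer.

Answer: 2

Derivation:
unit clause [5] forces x5=T; simplify:
  drop -5 from [-5, 4, -3] -> [4, -3]
  satisfied 3 clause(s); 4 remain; assigned so far: [5]
unit clause [2] forces x2=T; simplify:
  satisfied 2 clause(s); 2 remain; assigned so far: [2, 5]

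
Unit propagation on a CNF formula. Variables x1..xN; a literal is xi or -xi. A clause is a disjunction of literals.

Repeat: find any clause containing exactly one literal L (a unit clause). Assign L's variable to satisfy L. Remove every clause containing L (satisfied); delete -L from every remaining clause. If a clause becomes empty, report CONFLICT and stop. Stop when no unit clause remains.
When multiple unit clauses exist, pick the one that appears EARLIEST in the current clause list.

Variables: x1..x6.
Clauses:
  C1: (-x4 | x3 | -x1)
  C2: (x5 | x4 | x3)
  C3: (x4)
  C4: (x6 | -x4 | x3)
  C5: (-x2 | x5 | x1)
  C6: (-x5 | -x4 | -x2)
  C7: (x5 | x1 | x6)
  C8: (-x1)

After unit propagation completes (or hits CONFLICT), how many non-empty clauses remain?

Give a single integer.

Answer: 4

Derivation:
unit clause [4] forces x4=T; simplify:
  drop -4 from [-4, 3, -1] -> [3, -1]
  drop -4 from [6, -4, 3] -> [6, 3]
  drop -4 from [-5, -4, -2] -> [-5, -2]
  satisfied 2 clause(s); 6 remain; assigned so far: [4]
unit clause [-1] forces x1=F; simplify:
  drop 1 from [-2, 5, 1] -> [-2, 5]
  drop 1 from [5, 1, 6] -> [5, 6]
  satisfied 2 clause(s); 4 remain; assigned so far: [1, 4]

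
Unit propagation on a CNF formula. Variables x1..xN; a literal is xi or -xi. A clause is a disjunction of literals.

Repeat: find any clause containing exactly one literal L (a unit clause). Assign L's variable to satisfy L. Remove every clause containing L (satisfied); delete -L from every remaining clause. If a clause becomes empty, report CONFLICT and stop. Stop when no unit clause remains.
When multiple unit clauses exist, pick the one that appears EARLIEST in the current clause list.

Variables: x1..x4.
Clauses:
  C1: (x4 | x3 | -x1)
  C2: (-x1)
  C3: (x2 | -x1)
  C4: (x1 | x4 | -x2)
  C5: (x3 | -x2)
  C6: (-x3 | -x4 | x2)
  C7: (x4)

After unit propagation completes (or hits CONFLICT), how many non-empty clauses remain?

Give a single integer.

unit clause [-1] forces x1=F; simplify:
  drop 1 from [1, 4, -2] -> [4, -2]
  satisfied 3 clause(s); 4 remain; assigned so far: [1]
unit clause [4] forces x4=T; simplify:
  drop -4 from [-3, -4, 2] -> [-3, 2]
  satisfied 2 clause(s); 2 remain; assigned so far: [1, 4]

Answer: 2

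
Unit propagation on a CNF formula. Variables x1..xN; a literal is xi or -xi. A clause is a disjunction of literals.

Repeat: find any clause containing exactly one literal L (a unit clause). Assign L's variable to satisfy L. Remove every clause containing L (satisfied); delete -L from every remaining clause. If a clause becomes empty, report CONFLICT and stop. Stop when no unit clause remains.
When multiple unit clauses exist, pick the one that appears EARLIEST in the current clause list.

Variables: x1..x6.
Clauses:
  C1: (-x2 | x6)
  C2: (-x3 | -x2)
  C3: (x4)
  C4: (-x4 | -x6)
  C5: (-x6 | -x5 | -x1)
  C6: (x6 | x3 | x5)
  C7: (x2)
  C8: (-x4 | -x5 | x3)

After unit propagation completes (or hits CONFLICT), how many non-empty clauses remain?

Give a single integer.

Answer: 2

Derivation:
unit clause [4] forces x4=T; simplify:
  drop -4 from [-4, -6] -> [-6]
  drop -4 from [-4, -5, 3] -> [-5, 3]
  satisfied 1 clause(s); 7 remain; assigned so far: [4]
unit clause [-6] forces x6=F; simplify:
  drop 6 from [-2, 6] -> [-2]
  drop 6 from [6, 3, 5] -> [3, 5]
  satisfied 2 clause(s); 5 remain; assigned so far: [4, 6]
unit clause [-2] forces x2=F; simplify:
  drop 2 from [2] -> [] (empty!)
  satisfied 2 clause(s); 3 remain; assigned so far: [2, 4, 6]
CONFLICT (empty clause)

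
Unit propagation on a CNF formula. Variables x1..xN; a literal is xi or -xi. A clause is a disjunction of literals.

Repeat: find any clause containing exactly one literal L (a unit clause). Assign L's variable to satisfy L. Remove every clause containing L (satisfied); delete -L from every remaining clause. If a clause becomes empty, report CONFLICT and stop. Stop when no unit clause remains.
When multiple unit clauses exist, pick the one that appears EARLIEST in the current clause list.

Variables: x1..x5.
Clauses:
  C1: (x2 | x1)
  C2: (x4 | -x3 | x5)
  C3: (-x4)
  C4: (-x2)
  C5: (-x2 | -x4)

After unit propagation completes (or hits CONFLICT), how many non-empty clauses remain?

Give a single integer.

unit clause [-4] forces x4=F; simplify:
  drop 4 from [4, -3, 5] -> [-3, 5]
  satisfied 2 clause(s); 3 remain; assigned so far: [4]
unit clause [-2] forces x2=F; simplify:
  drop 2 from [2, 1] -> [1]
  satisfied 1 clause(s); 2 remain; assigned so far: [2, 4]
unit clause [1] forces x1=T; simplify:
  satisfied 1 clause(s); 1 remain; assigned so far: [1, 2, 4]

Answer: 1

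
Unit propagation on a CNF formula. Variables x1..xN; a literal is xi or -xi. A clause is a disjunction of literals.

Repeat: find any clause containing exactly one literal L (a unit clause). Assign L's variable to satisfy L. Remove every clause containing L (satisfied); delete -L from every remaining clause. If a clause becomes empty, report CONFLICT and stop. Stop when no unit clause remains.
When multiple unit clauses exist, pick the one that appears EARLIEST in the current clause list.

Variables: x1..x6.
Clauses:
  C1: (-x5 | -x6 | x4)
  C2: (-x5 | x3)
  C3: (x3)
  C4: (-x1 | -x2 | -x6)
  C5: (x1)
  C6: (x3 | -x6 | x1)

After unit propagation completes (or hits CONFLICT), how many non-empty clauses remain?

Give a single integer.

Answer: 2

Derivation:
unit clause [3] forces x3=T; simplify:
  satisfied 3 clause(s); 3 remain; assigned so far: [3]
unit clause [1] forces x1=T; simplify:
  drop -1 from [-1, -2, -6] -> [-2, -6]
  satisfied 1 clause(s); 2 remain; assigned so far: [1, 3]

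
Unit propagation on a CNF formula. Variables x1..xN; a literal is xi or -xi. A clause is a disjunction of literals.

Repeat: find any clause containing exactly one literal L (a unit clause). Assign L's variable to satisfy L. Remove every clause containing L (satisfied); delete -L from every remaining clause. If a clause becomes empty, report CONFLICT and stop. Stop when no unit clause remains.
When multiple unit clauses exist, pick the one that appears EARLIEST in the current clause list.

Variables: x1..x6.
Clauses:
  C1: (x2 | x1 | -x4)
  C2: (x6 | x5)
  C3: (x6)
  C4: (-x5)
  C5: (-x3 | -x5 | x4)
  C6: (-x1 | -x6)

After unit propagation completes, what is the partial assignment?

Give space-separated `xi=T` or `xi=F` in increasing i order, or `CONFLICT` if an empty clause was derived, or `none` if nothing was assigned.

unit clause [6] forces x6=T; simplify:
  drop -6 from [-1, -6] -> [-1]
  satisfied 2 clause(s); 4 remain; assigned so far: [6]
unit clause [-5] forces x5=F; simplify:
  satisfied 2 clause(s); 2 remain; assigned so far: [5, 6]
unit clause [-1] forces x1=F; simplify:
  drop 1 from [2, 1, -4] -> [2, -4]
  satisfied 1 clause(s); 1 remain; assigned so far: [1, 5, 6]

Answer: x1=F x5=F x6=T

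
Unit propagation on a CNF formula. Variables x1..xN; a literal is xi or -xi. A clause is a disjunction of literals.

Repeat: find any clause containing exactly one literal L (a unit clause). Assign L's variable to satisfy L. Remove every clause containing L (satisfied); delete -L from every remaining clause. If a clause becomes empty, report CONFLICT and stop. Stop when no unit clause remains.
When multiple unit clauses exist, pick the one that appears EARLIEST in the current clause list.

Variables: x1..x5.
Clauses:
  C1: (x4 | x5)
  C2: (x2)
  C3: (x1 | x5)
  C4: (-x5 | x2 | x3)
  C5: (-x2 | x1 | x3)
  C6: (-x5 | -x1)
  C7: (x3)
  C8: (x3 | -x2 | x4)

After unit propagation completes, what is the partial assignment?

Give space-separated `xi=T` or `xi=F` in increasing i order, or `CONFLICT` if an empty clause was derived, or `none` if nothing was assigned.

Answer: x2=T x3=T

Derivation:
unit clause [2] forces x2=T; simplify:
  drop -2 from [-2, 1, 3] -> [1, 3]
  drop -2 from [3, -2, 4] -> [3, 4]
  satisfied 2 clause(s); 6 remain; assigned so far: [2]
unit clause [3] forces x3=T; simplify:
  satisfied 3 clause(s); 3 remain; assigned so far: [2, 3]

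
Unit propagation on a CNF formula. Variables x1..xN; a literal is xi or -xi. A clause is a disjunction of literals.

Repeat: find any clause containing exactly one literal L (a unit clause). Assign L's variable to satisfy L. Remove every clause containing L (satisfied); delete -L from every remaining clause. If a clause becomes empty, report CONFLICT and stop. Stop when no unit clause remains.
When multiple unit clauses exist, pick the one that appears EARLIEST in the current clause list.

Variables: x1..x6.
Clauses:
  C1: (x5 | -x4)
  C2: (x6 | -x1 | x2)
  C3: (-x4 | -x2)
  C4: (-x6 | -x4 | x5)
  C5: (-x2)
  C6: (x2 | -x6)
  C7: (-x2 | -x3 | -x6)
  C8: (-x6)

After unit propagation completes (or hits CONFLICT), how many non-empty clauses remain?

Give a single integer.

Answer: 1

Derivation:
unit clause [-2] forces x2=F; simplify:
  drop 2 from [6, -1, 2] -> [6, -1]
  drop 2 from [2, -6] -> [-6]
  satisfied 3 clause(s); 5 remain; assigned so far: [2]
unit clause [-6] forces x6=F; simplify:
  drop 6 from [6, -1] -> [-1]
  satisfied 3 clause(s); 2 remain; assigned so far: [2, 6]
unit clause [-1] forces x1=F; simplify:
  satisfied 1 clause(s); 1 remain; assigned so far: [1, 2, 6]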